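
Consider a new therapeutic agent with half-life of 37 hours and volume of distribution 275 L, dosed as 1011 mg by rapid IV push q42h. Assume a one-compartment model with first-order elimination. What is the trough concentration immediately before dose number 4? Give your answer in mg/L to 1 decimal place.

2.8 mg/L

f = (1/2)^(τ/t½) = (1/2)^(42/37) ≈ 0.4553.
C₀ = D/Vd = 1011/275 ≈ 3.676 mg/L.
Before the 4th dose, 3 doses have been given. Superposition: Cmin = C₀·(f + f² + … + f^3).
≈ 3.676 × (0.4553 + 0.2073 + 0.0944) ≈ 3.676 × 0.7570 ≈ 2.783 mg/L.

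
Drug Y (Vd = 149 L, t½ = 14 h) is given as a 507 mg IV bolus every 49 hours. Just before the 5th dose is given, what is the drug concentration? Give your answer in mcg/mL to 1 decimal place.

0.3 mcg/mL

f = (1/2)^(τ/t½) = (1/2)^(49/14) ≈ 0.0884.
C₀ = D/Vd = 507/149 ≈ 3.403 mcg/mL.
Before the 5th dose, 4 doses have been given. Superposition: Cmin = C₀·(f + f² + … + f^4).
≈ 3.403 × (0.0884 + 0.0078 + 0.0007 + 0.0001) ≈ 3.403 × 0.0970 ≈ 0.330 mcg/mL.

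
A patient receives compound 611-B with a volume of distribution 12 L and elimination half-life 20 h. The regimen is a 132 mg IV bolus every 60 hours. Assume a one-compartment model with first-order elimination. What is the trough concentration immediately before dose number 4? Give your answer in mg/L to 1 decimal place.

1.6 mg/L

f = (1/2)^(τ/t½) = (1/2)^(60/20) ≈ 0.1250.
C₀ = D/Vd = 132/12 ≈ 11.000 mg/L.
Before the 4th dose, 3 doses have been given. Superposition: Cmin = C₀·(f + f² + … + f^3).
≈ 11.000 × (0.1250 + 0.0156 + 0.0020) ≈ 11.000 × 0.1426 ≈ 1.569 mg/L.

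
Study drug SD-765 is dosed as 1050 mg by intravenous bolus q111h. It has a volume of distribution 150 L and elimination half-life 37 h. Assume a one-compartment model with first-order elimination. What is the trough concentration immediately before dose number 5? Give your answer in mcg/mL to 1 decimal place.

f = (1/2)^(τ/t½) = (1/2)^(111/37) ≈ 0.1250.
C₀ = D/Vd = 1050/150 ≈ 7.000 mcg/mL.
Before the 5th dose, 4 doses have been given. Superposition: Cmin = C₀·(f + f² + … + f^4).
≈ 7.000 × (0.1250 + 0.0156 + 0.0020 + 0.0002) ≈ 7.000 × 0.1428 ≈ 1.000 mcg/mL.

1.0 mcg/mL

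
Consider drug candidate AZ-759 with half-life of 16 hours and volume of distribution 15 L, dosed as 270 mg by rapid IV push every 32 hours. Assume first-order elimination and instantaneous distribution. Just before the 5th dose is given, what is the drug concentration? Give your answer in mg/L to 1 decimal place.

6.0 mg/L

f = (1/2)^(τ/t½) = (1/2)^(32/16) ≈ 0.2500.
C₀ = D/Vd = 270/15 ≈ 18.000 mg/L.
Before the 5th dose, 4 doses have been given. Superposition: Cmin = C₀·(f + f² + … + f^4).
≈ 18.000 × (0.2500 + 0.0625 + 0.0156 + 0.0039) ≈ 18.000 × 0.3320 ≈ 5.976 mg/L.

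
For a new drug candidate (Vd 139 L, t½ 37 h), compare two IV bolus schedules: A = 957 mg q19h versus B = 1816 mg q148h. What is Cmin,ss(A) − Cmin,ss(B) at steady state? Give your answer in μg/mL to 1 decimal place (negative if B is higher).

15.2 μg/mL

Regimen A: f = (1/2)^(19/37) ≈ 0.7005; Cmin,ss = (957/139)·f/(1−f) ≈ 16.103 μg/mL.
Regimen B: f = (1/2)^(148/37) ≈ 0.0625; Cmin,ss = (1816/139)·f/(1−f) ≈ 0.871 μg/mL.
Difference ≈ 16.103 − 0.871 ≈ 15.232 μg/mL.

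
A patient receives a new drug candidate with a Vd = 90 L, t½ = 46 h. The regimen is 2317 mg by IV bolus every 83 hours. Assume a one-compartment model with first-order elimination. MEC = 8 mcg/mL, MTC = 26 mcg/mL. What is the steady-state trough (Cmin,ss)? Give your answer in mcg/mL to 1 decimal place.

10.3 mcg/mL

τ/t½ = 83/46 ≈ 1.8043, so fraction remaining f = (1/2)^(83/46) ≈ 0.2863.
Single-dose peak C₀ = D/Vd = 2317/90 ≈ 25.744 mcg/mL.
Steady-state trough Cmin,ss = C₀·f/(1−f) ≈ 25.744 × 0.2863/0.7137 ≈ 10.327 mcg/mL.
Trough 10.3 mcg/mL vs MEC 8 mcg/mL: adequate.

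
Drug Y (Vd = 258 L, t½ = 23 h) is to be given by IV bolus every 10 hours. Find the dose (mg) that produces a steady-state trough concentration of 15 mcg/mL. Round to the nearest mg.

1361 mg

τ/t½ = 10/23 ≈ 0.43478, so f = (1/2)^(10/23) ≈ 0.739805.
Cmin,ss = (D/Vd)·f/(1−f), so D = Cmin,ss·Vd·(1−f)/f.
D = 15 × 258 × (1−f)/f ≈ 15 × 258 × 0.35171 ≈ 1361.12 mg.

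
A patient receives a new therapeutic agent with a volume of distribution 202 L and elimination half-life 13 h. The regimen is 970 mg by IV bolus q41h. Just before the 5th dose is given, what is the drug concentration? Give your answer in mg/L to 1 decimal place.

0.6 mg/L

f = (1/2)^(τ/t½) = (1/2)^(41/13) ≈ 0.1124.
C₀ = D/Vd = 970/202 ≈ 4.802 mg/L.
Before the 5th dose, 4 doses have been given. Superposition: Cmin = C₀·(f + f² + … + f^4).
≈ 4.802 × (0.1124 + 0.0126 + 0.0014 + 0.0002) ≈ 4.802 × 0.1266 ≈ 0.608 mg/L.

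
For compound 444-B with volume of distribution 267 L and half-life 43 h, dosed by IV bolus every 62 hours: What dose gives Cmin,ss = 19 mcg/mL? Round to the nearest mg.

8709 mg

τ/t½ = 62/43 ≈ 1.4419, so f = (1/2)^(62/43) ≈ 0.368092.
Cmin,ss = (D/Vd)·f/(1−f), so D = Cmin,ss·Vd·(1−f)/f.
D = 19 × 267 × (1−f)/f ≈ 19 × 267 × 1.71671 ≈ 8708.87 mg.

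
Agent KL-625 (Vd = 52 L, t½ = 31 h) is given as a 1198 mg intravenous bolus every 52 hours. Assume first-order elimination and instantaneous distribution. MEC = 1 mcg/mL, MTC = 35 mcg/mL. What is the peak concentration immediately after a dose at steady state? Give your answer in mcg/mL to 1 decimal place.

33.5 mcg/mL

τ/t½ = 52/31 ≈ 1.6774, so fraction remaining f = (1/2)^(52/31) ≈ 0.3126.
At steady state, accumulation factor R = 1/(1 − e^(−kτ)) ≈ 1.4548.
Single-dose peak C₀ = D/Vd = 1198/52 ≈ 23.038 mcg/mL.
Steady-state peak Cmax,ss = C₀·R ≈ 23.038 × 1.4548 ≈ 33.516 mcg/mL.
Peak 33.5 mcg/mL vs MTC 35 mcg/mL: below toxic threshold.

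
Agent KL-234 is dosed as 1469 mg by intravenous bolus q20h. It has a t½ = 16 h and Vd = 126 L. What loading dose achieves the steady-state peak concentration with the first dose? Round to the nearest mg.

f = (1/2)^(20/16) ≈ 0.420448; accumulation ratio R = 1/(1−f) ≈ 1.72547.
Loading dose to hit Cmax,ss on first dose: D_load = D_maint·R ≈ 1469 × 1.72547 ≈ 2534.72 mg.

2535 mg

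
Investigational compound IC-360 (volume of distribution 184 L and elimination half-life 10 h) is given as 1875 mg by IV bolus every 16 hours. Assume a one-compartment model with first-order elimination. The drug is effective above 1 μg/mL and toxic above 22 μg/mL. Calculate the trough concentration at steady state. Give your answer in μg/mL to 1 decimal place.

Over one 16-h interval, 16/10 ≈ 1.6 half-lives elapse, leaving f ≈ 0.3299 of each dose.
Single-dose peak C₀ = D/Vd = 1875/184 ≈ 10.190 μg/mL.
Steady-state trough Cmin,ss = C₀·f/(1−f) ≈ 10.190 × 0.3299/0.6701 ≈ 5.017 μg/mL.
Trough 5.0 μg/mL vs MEC 1 μg/mL: adequate.

5.0 μg/mL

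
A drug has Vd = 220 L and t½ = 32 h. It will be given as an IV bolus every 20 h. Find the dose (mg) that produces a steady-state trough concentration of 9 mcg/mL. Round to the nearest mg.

1074 mg

τ/t½ = 20/32 ≈ 0.625, so f = (1/2)^(20/32) ≈ 0.648420.
Cmin,ss = (D/Vd)·f/(1−f), so D = Cmin,ss·Vd·(1−f)/f.
D = 9 × 220 × (1−f)/f ≈ 9 × 220 × 0.54221 ≈ 1073.58 mg.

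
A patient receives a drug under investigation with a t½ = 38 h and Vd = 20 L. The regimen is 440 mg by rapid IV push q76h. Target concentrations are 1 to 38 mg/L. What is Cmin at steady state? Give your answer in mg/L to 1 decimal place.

7.3 mg/L

τ = 76 h = 2 half-lives, so f = (1/2)^2 = 0.25.
Accumulation ratio R = 1/(1 − f) = 1/0.75 = 4/3.
Single-dose peak C₀ = D/Vd = 440/20 = 22 mg/L.
Steady-state peak Cmax,ss = C₀·R = 22 × 4/3 ≈ 29.333 mg/L.
Steady-state trough Cmin,ss = Cmax,ss·f ≈ 29.333 × 0.25 ≈ 7.333 mg/L.
Trough 7.3 mg/L vs MEC 1 mg/L: adequate.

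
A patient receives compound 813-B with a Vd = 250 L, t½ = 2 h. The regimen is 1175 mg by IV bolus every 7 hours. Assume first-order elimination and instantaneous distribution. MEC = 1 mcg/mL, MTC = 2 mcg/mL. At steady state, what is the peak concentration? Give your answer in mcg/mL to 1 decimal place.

k = ln2/t½ = ln2/2 ≈ 0.346574 h⁻¹; fraction remaining f = e^(−kτ) = e^(−0.346574×7) ≈ 0.0884.
Accumulation ratio R = 1/(1 − f) ≈ 1/0.9116 ≈ 1.0970.
Single-dose peak C₀ = D/Vd = 1175/250 ≈ 4.700 mcg/mL.
Steady-state peak Cmax,ss = C₀·R ≈ 4.700 × 1.0970 ≈ 5.156 mcg/mL.
Peak 5.2 mcg/mL vs MTC 2 mcg/mL: exceeds toxic threshold.

5.2 mcg/mL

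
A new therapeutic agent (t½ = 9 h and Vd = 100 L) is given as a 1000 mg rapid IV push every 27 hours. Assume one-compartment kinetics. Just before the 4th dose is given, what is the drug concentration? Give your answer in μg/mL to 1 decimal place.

1.4 μg/mL

f = (1/2)^(τ/t½) = (1/2)^(27/9) ≈ 0.1250.
C₀ = D/Vd = 1000/100 ≈ 10.000 μg/mL.
Before the 4th dose, 3 doses have been given. Superposition: Cmin = C₀·(f + f² + … + f^3).
≈ 10.000 × (0.1250 + 0.0156 + 0.0020) ≈ 10.000 × 0.1426 ≈ 1.426 μg/mL.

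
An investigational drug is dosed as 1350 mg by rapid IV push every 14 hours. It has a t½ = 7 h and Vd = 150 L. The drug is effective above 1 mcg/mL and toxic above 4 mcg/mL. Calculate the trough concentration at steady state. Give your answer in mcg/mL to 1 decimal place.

3.0 mcg/mL

τ = 14 h = 2 half-lives, so f = (1/2)^2 = 0.25.
Accumulation ratio R = 1/(1 − f) = 1/0.75 = 4/3.
Single-dose peak C₀ = D/Vd = 1350/150 = 9 mcg/mL.
Steady-state peak Cmax,ss = C₀·R = 9 × 4/3 ≈ 12.000 mcg/mL.
Steady-state trough Cmin,ss = Cmax,ss·f ≈ 12.000 × 0.25 ≈ 3.000 mcg/mL.
Trough 3.0 mcg/mL vs MEC 1 mcg/mL: adequate.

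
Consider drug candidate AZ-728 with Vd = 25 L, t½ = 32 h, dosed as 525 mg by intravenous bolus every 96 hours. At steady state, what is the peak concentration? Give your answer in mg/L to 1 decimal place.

24.0 mg/L

The dosing interval is 3 half-lives, so f = 2^(−3) = 0.125.
At steady state, R = 1/(1 − 0.125) = 8/7.
Single-dose peak C₀ = D/Vd = 525/25 = 21 mg/L.
Steady-state peak Cmax,ss = C₀·R = 21 × 8/7 ≈ 24.000 mg/L.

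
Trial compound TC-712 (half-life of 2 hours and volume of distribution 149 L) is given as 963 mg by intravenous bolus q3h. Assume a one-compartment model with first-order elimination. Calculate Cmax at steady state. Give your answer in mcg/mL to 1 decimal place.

τ/t½ = 3/2 ≈ 1.5, so fraction remaining f = (1/2)^(3/2) ≈ 0.3536.
Accumulation ratio R = 1/(1 − f) ≈ 1/0.6464 ≈ 1.5470.
Single-dose peak C₀ = D/Vd = 963/149 ≈ 6.463 mcg/mL.
Cmax,ss = C₀/(1 − f) ≈ 6.463/0.6464 ≈ 9.998 mcg/mL.

10.0 mcg/mL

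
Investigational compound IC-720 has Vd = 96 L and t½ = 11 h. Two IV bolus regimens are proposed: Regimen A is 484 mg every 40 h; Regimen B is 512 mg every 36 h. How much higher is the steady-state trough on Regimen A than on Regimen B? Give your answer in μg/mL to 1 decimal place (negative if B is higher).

-0.2 μg/mL

Regimen A: f = (1/2)^(40/11) ≈ 0.0804; Cmin,ss = (484/96)·f/(1−f) ≈ 0.441 μg/mL.
Regimen B: f = (1/2)^(36/11) ≈ 0.1035; Cmin,ss = (512/96)·f/(1−f) ≈ 0.616 μg/mL.
Difference ≈ 0.441 − 0.616 ≈ -0.175 μg/mL.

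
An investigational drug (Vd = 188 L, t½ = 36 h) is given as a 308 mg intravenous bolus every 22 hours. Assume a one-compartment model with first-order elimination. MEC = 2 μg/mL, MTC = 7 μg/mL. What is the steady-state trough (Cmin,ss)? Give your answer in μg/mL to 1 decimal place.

k = ln2/t½ = ln2/36 ≈ 0.019254 h⁻¹; fraction remaining f = e^(−kτ) = e^(−0.019254×22) ≈ 0.6547.
At steady state, accumulation factor R = 1/(1 − e^(−kτ)) ≈ 2.8960.
Each bolus raises the concentration by D/Vd = 308/188 ≈ 1.638 μg/mL.
Cmax,ss = C₀/(1 − f) ≈ 1.638/0.3453 ≈ 4.744 μg/mL.
One interval later, Cmin,ss = Cmax,ss·e^(−kτ) ≈ 4.744 × 0.6547 ≈ 3.106 μg/mL.
Trough 3.1 μg/mL vs MEC 2 μg/mL: adequate.

3.1 μg/mL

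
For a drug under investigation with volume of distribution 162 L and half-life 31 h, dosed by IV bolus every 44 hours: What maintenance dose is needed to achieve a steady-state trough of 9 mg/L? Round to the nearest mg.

τ/t½ = 44/31 ≈ 1.4194, so f = (1/2)^(44/31) ≈ 0.373879.
Cmin,ss = (D/Vd)·f/(1−f), so D = Cmin,ss·Vd·(1−f)/f.
D = 9 × 162 × (1−f)/f ≈ 9 × 162 × 1.67466 ≈ 2441.65 mg.

2442 mg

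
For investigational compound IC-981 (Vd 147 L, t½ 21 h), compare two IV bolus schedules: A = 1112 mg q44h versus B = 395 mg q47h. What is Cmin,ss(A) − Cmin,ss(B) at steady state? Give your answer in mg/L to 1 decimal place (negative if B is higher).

Regimen A: f = (1/2)^(44/21) ≈ 0.2340; Cmin,ss = (1112/147)·f/(1−f) ≈ 2.311 mg/L.
Regimen B: f = (1/2)^(47/21) ≈ 0.2120; Cmin,ss = (395/147)·f/(1−f) ≈ 0.723 mg/L.
Difference ≈ 2.311 − 0.723 ≈ 1.588 mg/L.

1.6 mg/L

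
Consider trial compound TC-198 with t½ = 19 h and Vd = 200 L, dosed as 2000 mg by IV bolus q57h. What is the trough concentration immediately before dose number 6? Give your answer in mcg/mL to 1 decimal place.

f = (1/2)^(τ/t½) = (1/2)^(57/19) ≈ 0.1250.
C₀ = D/Vd = 2000/200 ≈ 10.000 mcg/mL.
Before the 6th dose, 5 doses have been given. Superposition: Cmin = C₀·(f + f² + … + f^5).
≈ 10.000 × (0.1250 + 0.0156 + 0.0020 + 0.0002 + 0.0000) ≈ 10.000 × 0.1428 ≈ 1.428 mcg/mL.

1.4 mcg/mL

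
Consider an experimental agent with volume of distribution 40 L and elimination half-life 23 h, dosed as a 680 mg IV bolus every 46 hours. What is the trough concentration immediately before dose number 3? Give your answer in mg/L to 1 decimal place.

f = (1/2)^(τ/t½) = (1/2)^(46/23) ≈ 0.2500.
C₀ = D/Vd = 680/40 ≈ 17.000 mg/L.
Before the 3rd dose, 2 doses have been given. Superposition: Cmin = C₀·(f + f²).
≈ 17.000 × (0.2500 + 0.0625) ≈ 17.000 × 0.3125 ≈ 5.312 mg/L.

5.3 mg/L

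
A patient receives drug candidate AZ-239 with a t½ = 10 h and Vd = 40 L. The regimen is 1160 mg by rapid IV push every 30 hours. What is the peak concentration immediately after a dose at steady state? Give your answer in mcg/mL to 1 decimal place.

33.1 mcg/mL

The dosing interval is 3 half-lives, so f = 2^(−3) = 0.125.
At steady state, R = 1/(1 − 0.125) = 8/7.
Single-dose peak C₀ = D/Vd = 1160/40 = 29 mcg/mL.
Steady-state peak Cmax,ss = C₀·R = 29 × 8/7 ≈ 33.143 mcg/mL.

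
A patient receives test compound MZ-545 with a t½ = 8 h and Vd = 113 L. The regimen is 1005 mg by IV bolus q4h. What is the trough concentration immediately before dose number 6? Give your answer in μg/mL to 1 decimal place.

17.7 μg/mL

f = (1/2)^(τ/t½) = (1/2)^(4/8) ≈ 0.7071.
C₀ = D/Vd = 1005/113 ≈ 8.894 μg/mL.
Before the 6th dose, 5 doses have been given. Superposition: Cmin = C₀·(f + f² + … + f^5).
≈ 8.894 × (0.7071 + 0.5000 + 0.3535 + 0.2500 + 0.1768) ≈ 8.894 × 1.9874 ≈ 17.676 μg/mL.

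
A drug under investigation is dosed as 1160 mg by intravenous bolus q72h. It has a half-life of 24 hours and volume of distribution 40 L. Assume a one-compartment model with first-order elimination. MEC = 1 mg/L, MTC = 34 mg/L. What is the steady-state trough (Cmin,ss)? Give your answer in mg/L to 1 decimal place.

The dosing interval is 3 half-lives, so f = 2^(−3) = 0.125.
Accumulation ratio R = 1/(1 − f) = 1/0.875 = 8/7.
Single-dose peak C₀ = D/Vd = 1160/40 = 29 mg/L.
Steady-state peak Cmax,ss = C₀·R = 29 × 8/7 ≈ 33.143 mg/L.
Steady-state trough Cmin,ss = Cmax,ss·f ≈ 33.143 × 0.125 ≈ 4.143 mg/L.
Trough 4.1 mg/L vs MEC 1 mg/L: adequate.

4.1 mg/L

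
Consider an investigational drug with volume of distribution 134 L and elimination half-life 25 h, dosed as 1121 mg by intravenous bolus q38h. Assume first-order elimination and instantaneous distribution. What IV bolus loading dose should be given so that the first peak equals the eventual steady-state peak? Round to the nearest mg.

f = (1/2)^(38/25) ≈ 0.348686; accumulation ratio R = 1/(1−f) ≈ 1.53536.
Loading dose to hit Cmax,ss on first dose: D_load = D_maint·R ≈ 1121 × 1.53536 ≈ 1721.14 mg.

1721 mg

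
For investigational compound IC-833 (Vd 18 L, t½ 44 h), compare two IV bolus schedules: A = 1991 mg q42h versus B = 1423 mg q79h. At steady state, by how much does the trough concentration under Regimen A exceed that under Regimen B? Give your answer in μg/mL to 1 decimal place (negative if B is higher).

Regimen A: f = (1/2)^(42/44) ≈ 0.5160; Cmin,ss = (1991/18)·f/(1−f) ≈ 117.924 μg/mL.
Regimen B: f = (1/2)^(79/44) ≈ 0.2881; Cmin,ss = (1423/18)·f/(1−f) ≈ 31.993 μg/mL.
Difference ≈ 117.924 − 31.993 ≈ 85.931 μg/mL.

85.9 μg/mL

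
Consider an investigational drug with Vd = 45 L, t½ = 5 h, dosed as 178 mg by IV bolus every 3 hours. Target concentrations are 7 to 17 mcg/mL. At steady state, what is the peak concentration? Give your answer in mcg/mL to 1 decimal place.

τ/t½ = 3/5 ≈ 0.6, so fraction remaining f = (1/2)^(3/5) ≈ 0.6598.
Accumulation ratio R = 1/(1 − f) ≈ 1/0.3402 ≈ 2.9394.
Each bolus raises the concentration by D/Vd = 178/45 ≈ 3.956 mcg/mL.
Cmax,ss = C₀/(1 − f) ≈ 3.956/0.3402 ≈ 11.628 mcg/mL.
Peak 11.6 mcg/mL vs MTC 17 mcg/mL: below toxic threshold.

11.6 mcg/mL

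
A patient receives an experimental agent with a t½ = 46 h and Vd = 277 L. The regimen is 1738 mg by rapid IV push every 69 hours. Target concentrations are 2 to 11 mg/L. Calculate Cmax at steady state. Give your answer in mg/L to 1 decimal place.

k = ln2/t½ = ln2/46 ≈ 0.015068 h⁻¹; fraction remaining f = e^(−kτ) = e^(−0.015068×69) ≈ 0.3536.
Accumulation ratio R = 1/(1 − f) ≈ 1/0.6464 ≈ 1.5470.
Single-dose peak C₀ = D/Vd = 1738/277 ≈ 6.274 mg/L.
Cmax,ss = C₀/(1 − f) ≈ 6.274/0.6464 ≈ 9.706 mg/L.
Peak 9.7 mg/L vs MTC 11 mg/L: below toxic threshold.

9.7 mg/L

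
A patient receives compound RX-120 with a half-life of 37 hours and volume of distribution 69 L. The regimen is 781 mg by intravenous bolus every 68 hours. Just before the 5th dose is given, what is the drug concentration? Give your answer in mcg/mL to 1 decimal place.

f = (1/2)^(τ/t½) = (1/2)^(68/37) ≈ 0.2797.
C₀ = D/Vd = 781/69 ≈ 11.319 mcg/mL.
Before the 5th dose, 4 doses have been given. Superposition: Cmin = C₀·(f + f² + … + f^4).
≈ 11.319 × (0.2797 + 0.0782 + 0.0219 + 0.0061) ≈ 11.319 × 0.3859 ≈ 4.368 mcg/mL.

4.4 mcg/mL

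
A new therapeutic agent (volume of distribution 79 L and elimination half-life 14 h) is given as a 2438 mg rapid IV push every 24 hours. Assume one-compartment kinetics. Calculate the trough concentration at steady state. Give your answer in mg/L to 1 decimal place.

13.5 mg/L

τ/t½ = 24/14 ≈ 1.7143, so fraction remaining f = (1/2)^(24/14) ≈ 0.3048.
Accumulation ratio R = 1/(1 − f) ≈ 1/0.6952 ≈ 1.4384.
Each bolus raises the concentration by D/Vd = 2438/79 ≈ 30.861 mg/L.
Cmax,ss = C₀/(1 − f) ≈ 30.861/0.6952 ≈ 44.392 mg/L.
One interval later, Cmin,ss = Cmax,ss·e^(−kτ) ≈ 44.392 × 0.3048 ≈ 13.531 mg/L.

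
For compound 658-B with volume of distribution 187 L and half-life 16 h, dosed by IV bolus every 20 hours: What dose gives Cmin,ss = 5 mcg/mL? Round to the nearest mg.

1289 mg

τ/t½ = 20/16 ≈ 1.25, so f = (1/2)^(20/16) ≈ 0.420448.
Cmin,ss = (D/Vd)·f/(1−f), so D = Cmin,ss·Vd·(1−f)/f.
D = 5 × 187 × (1−f)/f ≈ 5 × 187 × 1.37842 ≈ 1288.82 mg.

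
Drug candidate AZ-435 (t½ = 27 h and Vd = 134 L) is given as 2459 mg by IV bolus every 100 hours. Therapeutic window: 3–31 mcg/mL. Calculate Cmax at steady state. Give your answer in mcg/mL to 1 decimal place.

Over one 100-h interval, 100/27 ≈ 3.7037 half-lives elapse, leaving f ≈ 0.0767 of each dose.
Accumulation ratio R = 1/(1 − f) ≈ 1/0.9233 ≈ 1.0831.
Single-dose peak C₀ = D/Vd = 2459/134 ≈ 18.351 mcg/mL.
Steady-state peak Cmax,ss = C₀·R ≈ 18.351 × 1.0831 ≈ 19.876 mcg/mL.
Peak 19.9 mcg/mL vs MTC 31 mcg/mL: below toxic threshold.

19.9 mcg/mL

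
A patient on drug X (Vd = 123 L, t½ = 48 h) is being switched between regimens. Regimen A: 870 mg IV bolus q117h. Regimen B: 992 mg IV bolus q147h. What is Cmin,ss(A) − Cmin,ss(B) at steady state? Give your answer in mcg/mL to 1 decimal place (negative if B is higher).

0.5 mcg/mL

Regimen A: f = (1/2)^(117/48) ≈ 0.1846; Cmin,ss = (870/123)·f/(1−f) ≈ 1.601 mcg/mL.
Regimen B: f = (1/2)^(147/48) ≈ 0.1197; Cmin,ss = (992/123)·f/(1−f) ≈ 1.097 mcg/mL.
Difference ≈ 1.601 − 1.097 ≈ 0.504 mcg/mL.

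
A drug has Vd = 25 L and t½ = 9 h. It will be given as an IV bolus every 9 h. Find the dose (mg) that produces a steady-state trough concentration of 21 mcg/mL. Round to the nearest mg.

525 mg

τ/t½ = 9/9 ≈ 1, so f = (1/2)^(9/9) ≈ 0.500000.
Cmin,ss = (D/Vd)·f/(1−f), so D = Cmin,ss·Vd·(1−f)/f.
D = 21 × 25 × (1−f)/f ≈ 21 × 25 × 1.00000 ≈ 525.00 mg.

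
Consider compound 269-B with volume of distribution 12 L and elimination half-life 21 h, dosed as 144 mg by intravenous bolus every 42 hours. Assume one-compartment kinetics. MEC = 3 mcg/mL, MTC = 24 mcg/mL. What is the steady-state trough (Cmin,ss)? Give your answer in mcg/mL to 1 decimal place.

4.0 mcg/mL

τ = 42 h = 2 half-lives, so f = (1/2)^2 = 0.25.
Accumulation ratio R = 1/(1 − f) = 1/0.75 = 4/3.
Single-dose peak C₀ = D/Vd = 144/12 = 12 mcg/mL.
Steady-state peak Cmax,ss = C₀·R = 12 × 4/3 ≈ 16.000 mcg/mL.
Steady-state trough Cmin,ss = Cmax,ss·f ≈ 16.000 × 0.25 ≈ 4.000 mcg/mL.
Trough 4.0 mcg/mL vs MEC 3 mcg/mL: adequate.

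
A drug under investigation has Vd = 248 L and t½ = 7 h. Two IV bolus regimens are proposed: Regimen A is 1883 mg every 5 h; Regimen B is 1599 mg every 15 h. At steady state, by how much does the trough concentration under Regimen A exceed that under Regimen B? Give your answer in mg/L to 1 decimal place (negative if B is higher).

10.0 mg/L

Regimen A: f = (1/2)^(5/7) ≈ 0.6095; Cmin,ss = (1883/248)·f/(1−f) ≈ 11.851 mg/L.
Regimen B: f = (1/2)^(15/7) ≈ 0.2264; Cmin,ss = (1599/248)·f/(1−f) ≈ 1.887 mg/L.
Difference ≈ 11.851 − 1.887 ≈ 9.964 mg/L.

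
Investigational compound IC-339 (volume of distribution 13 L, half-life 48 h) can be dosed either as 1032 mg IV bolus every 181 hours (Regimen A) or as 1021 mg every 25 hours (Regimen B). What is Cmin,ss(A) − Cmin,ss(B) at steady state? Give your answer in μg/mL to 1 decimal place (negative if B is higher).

-174.4 μg/mL

Regimen A: f = (1/2)^(181/48) ≈ 0.0733; Cmin,ss = (1032/13)·f/(1−f) ≈ 6.279 μg/mL.
Regimen B: f = (1/2)^(25/48) ≈ 0.6970; Cmin,ss = (1021/13)·f/(1−f) ≈ 180.664 μg/mL.
Difference ≈ 6.279 − 180.664 ≈ -174.385 μg/mL.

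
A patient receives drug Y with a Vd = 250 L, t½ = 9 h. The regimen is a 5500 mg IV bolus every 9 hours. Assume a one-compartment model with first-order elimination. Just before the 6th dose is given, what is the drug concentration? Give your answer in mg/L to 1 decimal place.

21.3 mg/L

f = (1/2)^(τ/t½) = (1/2)^(9/9) ≈ 0.5000.
C₀ = D/Vd = 5500/250 ≈ 22.000 mg/L.
Before the 6th dose, 5 doses have been given. Superposition: Cmin = C₀·(f + f² + … + f^5).
≈ 22.000 × (0.5000 + 0.2500 + 0.1250 + 0.0625 + 0.0313) ≈ 22.000 × 0.9688 ≈ 21.314 mg/L.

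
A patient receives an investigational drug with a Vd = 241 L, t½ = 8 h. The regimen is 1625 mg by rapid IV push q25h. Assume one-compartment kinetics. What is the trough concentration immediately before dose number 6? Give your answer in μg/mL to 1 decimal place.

f = (1/2)^(τ/t½) = (1/2)^(25/8) ≈ 0.1146.
C₀ = D/Vd = 1625/241 ≈ 6.743 μg/mL.
Before the 6th dose, 5 doses have been given. Superposition: Cmin = C₀·(f + f² + … + f^5).
≈ 6.743 × (0.1146 + 0.0131 + 0.0015 + 0.0002 + 0.0000) ≈ 6.743 × 0.1294 ≈ 0.873 μg/mL.

0.9 μg/mL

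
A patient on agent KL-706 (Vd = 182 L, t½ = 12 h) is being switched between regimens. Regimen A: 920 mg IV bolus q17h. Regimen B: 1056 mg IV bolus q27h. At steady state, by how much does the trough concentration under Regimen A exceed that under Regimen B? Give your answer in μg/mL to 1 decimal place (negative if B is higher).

1.5 μg/mL

Regimen A: f = (1/2)^(17/12) ≈ 0.3746; Cmin,ss = (920/182)·f/(1−f) ≈ 3.028 μg/mL.
Regimen B: f = (1/2)^(27/12) ≈ 0.2102; Cmin,ss = (1056/182)·f/(1−f) ≈ 1.544 μg/mL.
Difference ≈ 3.028 − 1.544 ≈ 1.484 μg/mL.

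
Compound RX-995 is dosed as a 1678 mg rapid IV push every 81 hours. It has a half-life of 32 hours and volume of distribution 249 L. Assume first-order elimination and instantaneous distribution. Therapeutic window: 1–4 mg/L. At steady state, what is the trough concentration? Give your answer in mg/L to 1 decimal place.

1.4 mg/L

k = ln2/t½ = ln2/32 ≈ 0.021661 h⁻¹; fraction remaining f = e^(−kτ) = e^(−0.021661×81) ≈ 0.1730.
Accumulation ratio R = 1/(1 − f) ≈ 1/0.8270 ≈ 1.2092.
Each bolus raises the concentration by D/Vd = 1678/249 ≈ 6.739 mg/L.
Steady-state peak Cmax,ss = C₀·R ≈ 6.739 × 1.2092 ≈ 8.149 mg/L.
One interval later, Cmin,ss = Cmax,ss·e^(−kτ) ≈ 8.149 × 0.1730 ≈ 1.410 mg/L.
Trough 1.4 mg/L vs MEC 1 mg/L: adequate.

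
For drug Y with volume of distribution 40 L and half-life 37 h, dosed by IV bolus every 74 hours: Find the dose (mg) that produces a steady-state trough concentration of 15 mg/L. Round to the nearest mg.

τ/t½ = 74/37 ≈ 2, so f = (1/2)^(74/37) ≈ 0.250000.
Cmin,ss = (D/Vd)·f/(1−f), so D = Cmin,ss·Vd·(1−f)/f.
D = 15 × 40 × (1−f)/f ≈ 15 × 40 × 3.00000 ≈ 1800.00 mg.

1800 mg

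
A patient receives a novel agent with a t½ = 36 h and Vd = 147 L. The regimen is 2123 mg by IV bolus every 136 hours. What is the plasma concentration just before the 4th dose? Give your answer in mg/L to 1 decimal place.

1.1 mg/L

f = (1/2)^(τ/t½) = (1/2)^(136/36) ≈ 0.0729.
C₀ = D/Vd = 2123/147 ≈ 14.442 mg/L.
Before the 4th dose, 3 doses have been given. Superposition: Cmin = C₀·(f + f² + … + f^3).
≈ 14.442 × (0.0729 + 0.0053 + 0.0004) ≈ 14.442 × 0.0786 ≈ 1.135 mg/L.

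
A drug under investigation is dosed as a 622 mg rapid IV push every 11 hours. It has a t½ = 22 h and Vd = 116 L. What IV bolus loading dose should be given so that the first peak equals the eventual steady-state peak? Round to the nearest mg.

2124 mg

f = (1/2)^(11/22) ≈ 0.707107; accumulation ratio R = 1/(1−f) ≈ 3.41422.
Loading dose to hit Cmax,ss on first dose: D_load = D_maint·R ≈ 622 × 3.41422 ≈ 2123.64 mg.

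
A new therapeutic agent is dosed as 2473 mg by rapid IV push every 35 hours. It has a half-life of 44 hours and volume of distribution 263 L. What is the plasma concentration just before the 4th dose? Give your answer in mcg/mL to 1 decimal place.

10.3 mcg/mL

f = (1/2)^(τ/t½) = (1/2)^(35/44) ≈ 0.5762.
C₀ = D/Vd = 2473/263 ≈ 9.403 mcg/mL.
Before the 4th dose, 3 doses have been given. Superposition: Cmin = C₀·(f + f² + … + f^3).
≈ 9.403 × (0.5762 + 0.3320 + 0.1913) ≈ 9.403 × 1.0995 ≈ 10.339 mcg/mL.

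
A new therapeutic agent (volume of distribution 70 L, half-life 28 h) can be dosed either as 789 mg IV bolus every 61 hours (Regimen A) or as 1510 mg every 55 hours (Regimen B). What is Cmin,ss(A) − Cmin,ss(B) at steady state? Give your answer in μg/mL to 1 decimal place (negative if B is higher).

Regimen A: f = (1/2)^(61/28) ≈ 0.2209; Cmin,ss = (789/70)·f/(1−f) ≈ 3.196 μg/mL.
Regimen B: f = (1/2)^(55/28) ≈ 0.2563; Cmin,ss = (1510/70)·f/(1−f) ≈ 7.434 μg/mL.
Difference ≈ 3.196 − 7.434 ≈ -4.238 μg/mL.

-4.2 μg/mL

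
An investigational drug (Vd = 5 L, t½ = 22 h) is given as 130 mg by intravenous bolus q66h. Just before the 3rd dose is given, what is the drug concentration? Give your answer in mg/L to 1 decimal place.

3.7 mg/L

f = (1/2)^(τ/t½) = (1/2)^(66/22) ≈ 0.1250.
C₀ = D/Vd = 130/5 ≈ 26.000 mg/L.
Before the 3rd dose, 2 doses have been given. Superposition: Cmin = C₀·(f + f²).
≈ 26.000 × (0.1250 + 0.0156) ≈ 26.000 × 0.1406 ≈ 3.656 mg/L.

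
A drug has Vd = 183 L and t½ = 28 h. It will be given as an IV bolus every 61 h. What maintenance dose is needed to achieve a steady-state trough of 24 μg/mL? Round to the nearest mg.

15491 mg

τ/t½ = 61/28 ≈ 2.1786, so f = (1/2)^(61/28) ≈ 0.220894.
Cmin,ss = (D/Vd)·f/(1−f), so D = Cmin,ss·Vd·(1−f)/f.
D = 24 × 183 × (1−f)/f ≈ 24 × 183 × 3.52706 ≈ 15490.85 mg.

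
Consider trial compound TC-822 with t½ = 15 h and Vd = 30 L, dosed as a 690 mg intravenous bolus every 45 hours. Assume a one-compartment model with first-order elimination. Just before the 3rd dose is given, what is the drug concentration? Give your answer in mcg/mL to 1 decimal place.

3.2 mcg/mL

f = (1/2)^(τ/t½) = (1/2)^(45/15) ≈ 0.1250.
C₀ = D/Vd = 690/30 ≈ 23.000 mcg/mL.
Before the 3rd dose, 2 doses have been given. Superposition: Cmin = C₀·(f + f²).
≈ 23.000 × (0.1250 + 0.0156) ≈ 23.000 × 0.1406 ≈ 3.234 mcg/mL.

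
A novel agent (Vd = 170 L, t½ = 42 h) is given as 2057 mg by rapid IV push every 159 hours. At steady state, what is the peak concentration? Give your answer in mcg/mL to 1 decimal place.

13.0 mcg/mL

τ/t½ = 159/42 ≈ 3.7857, so fraction remaining f = (1/2)^(159/42) ≈ 0.0725.
At steady state, accumulation factor R = 1/(1 − e^(−kτ)) ≈ 1.0782.
Each bolus raises the concentration by D/Vd = 2057/170 ≈ 12.100 mcg/mL.
Steady-state peak Cmax,ss = C₀·R ≈ 12.100 × 1.0782 ≈ 13.046 mcg/mL.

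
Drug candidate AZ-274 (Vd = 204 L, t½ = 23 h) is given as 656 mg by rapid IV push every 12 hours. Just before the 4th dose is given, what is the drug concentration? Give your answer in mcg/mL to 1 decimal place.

4.9 mcg/mL

f = (1/2)^(τ/t½) = (1/2)^(12/23) ≈ 0.6965.
C₀ = D/Vd = 656/204 ≈ 3.216 mcg/mL.
Before the 4th dose, 3 doses have been given. Superposition: Cmin = C₀·(f + f² + … + f^3).
≈ 3.216 × (0.6965 + 0.4851 + 0.3379) ≈ 3.216 × 1.5195 ≈ 4.887 mcg/mL.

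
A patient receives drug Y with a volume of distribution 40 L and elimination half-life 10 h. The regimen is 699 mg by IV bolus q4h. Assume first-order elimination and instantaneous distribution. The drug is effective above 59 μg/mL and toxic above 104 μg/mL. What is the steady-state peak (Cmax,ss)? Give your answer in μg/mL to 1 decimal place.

72.2 μg/mL

k = ln2/t½ = ln2/10 ≈ 0.069315 h⁻¹; fraction remaining f = e^(−kτ) = e^(−0.069315×4) ≈ 0.7579.
Accumulation ratio R = 1/(1 − f) ≈ 1/0.2421 ≈ 4.1305.
Each bolus raises the concentration by D/Vd = 699/40 ≈ 17.475 μg/mL.
Steady-state peak Cmax,ss = C₀·R ≈ 17.475 × 4.1305 ≈ 72.180 μg/mL.
Peak 72.2 μg/mL vs MTC 104 μg/mL: below toxic threshold.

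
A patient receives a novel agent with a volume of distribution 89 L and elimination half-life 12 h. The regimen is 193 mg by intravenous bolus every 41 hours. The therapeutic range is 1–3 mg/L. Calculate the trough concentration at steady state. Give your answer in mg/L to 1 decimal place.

τ/t½ = 41/12 ≈ 3.4167, so fraction remaining f = (1/2)^(41/12) ≈ 0.0936.
Single-dose peak C₀ = D/Vd = 193/89 ≈ 2.169 mg/L.
Steady-state trough Cmin,ss = C₀·f/(1−f) ≈ 2.169 × 0.0936/0.9064 ≈ 0.224 mg/L.
Trough 0.2 mg/L vs MEC 1 mg/L: subtherapeutic.

0.2 mg/L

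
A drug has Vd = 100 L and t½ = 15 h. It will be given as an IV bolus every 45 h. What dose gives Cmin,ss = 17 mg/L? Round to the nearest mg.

11900 mg

τ/t½ = 45/15 ≈ 3, so f = (1/2)^(45/15) ≈ 0.125000.
Cmin,ss = (D/Vd)·f/(1−f), so D = Cmin,ss·Vd·(1−f)/f.
D = 17 × 100 × (1−f)/f ≈ 17 × 100 × 7.00000 ≈ 11900.00 mg.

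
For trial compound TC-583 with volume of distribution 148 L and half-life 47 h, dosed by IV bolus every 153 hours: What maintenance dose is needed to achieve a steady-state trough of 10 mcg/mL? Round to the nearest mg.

τ/t½ = 153/47 ≈ 3.2553, so f = (1/2)^(153/47) ≈ 0.104725.
Cmin,ss = (D/Vd)·f/(1−f), so D = Cmin,ss·Vd·(1−f)/f.
D = 10 × 148 × (1−f)/f ≈ 10 × 148 × 8.54882 ≈ 12652.25 mg.

12652 mg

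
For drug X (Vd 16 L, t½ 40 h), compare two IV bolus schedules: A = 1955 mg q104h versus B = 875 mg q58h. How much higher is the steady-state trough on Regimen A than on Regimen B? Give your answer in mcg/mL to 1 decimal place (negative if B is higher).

-7.4 mcg/mL

Regimen A: f = (1/2)^(104/40) ≈ 0.1649; Cmin,ss = (1955/16)·f/(1−f) ≈ 24.127 mcg/mL.
Regimen B: f = (1/2)^(58/40) ≈ 0.3660; Cmin,ss = (875/16)·f/(1−f) ≈ 31.570 mcg/mL.
Difference ≈ 24.127 − 31.570 ≈ -7.443 mcg/mL.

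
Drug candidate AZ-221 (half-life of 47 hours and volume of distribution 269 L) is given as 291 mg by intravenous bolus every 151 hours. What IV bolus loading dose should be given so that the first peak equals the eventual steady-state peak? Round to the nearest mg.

326 mg

f = (1/2)^(151/47) ≈ 0.107860; accumulation ratio R = 1/(1−f) ≈ 1.12090.
Loading dose to hit Cmax,ss on first dose: D_load = D_maint·R ≈ 291 × 1.12090 ≈ 326.18 mg.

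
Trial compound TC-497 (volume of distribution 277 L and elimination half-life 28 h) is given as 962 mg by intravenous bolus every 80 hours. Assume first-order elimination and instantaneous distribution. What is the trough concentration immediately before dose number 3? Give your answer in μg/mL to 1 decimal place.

f = (1/2)^(τ/t½) = (1/2)^(80/28) ≈ 0.1380.
C₀ = D/Vd = 962/277 ≈ 3.473 μg/mL.
Before the 3rd dose, 2 doses have been given. Superposition: Cmin = C₀·(f + f²).
≈ 3.473 × (0.1380 + 0.0190) ≈ 3.473 × 0.1570 ≈ 0.545 μg/mL.

0.5 μg/mL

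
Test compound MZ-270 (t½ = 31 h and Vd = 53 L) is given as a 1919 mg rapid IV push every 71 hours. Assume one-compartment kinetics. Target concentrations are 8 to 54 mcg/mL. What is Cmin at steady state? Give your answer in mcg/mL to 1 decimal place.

9.3 mcg/mL

Over one 71-h interval, 71/31 ≈ 2.2903 half-lives elapse, leaving f ≈ 0.2044 of each dose.
At steady state, accumulation factor R = 1/(1 − e^(−kτ)) ≈ 1.2569.
Each bolus raises the concentration by D/Vd = 1919/53 ≈ 36.208 mcg/mL.
Cmax,ss = C₀/(1 − f) ≈ 36.208/0.7956 ≈ 45.510 mcg/mL.
One interval later, Cmin,ss = Cmax,ss·e^(−kτ) ≈ 45.510 × 0.2044 ≈ 9.302 mcg/mL.
Trough 9.3 mcg/mL vs MEC 8 mcg/mL: adequate.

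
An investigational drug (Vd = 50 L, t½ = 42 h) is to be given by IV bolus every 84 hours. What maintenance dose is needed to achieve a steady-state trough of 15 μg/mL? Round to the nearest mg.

2250 mg

τ/t½ = 84/42 ≈ 2, so f = (1/2)^(84/42) ≈ 0.250000.
Cmin,ss = (D/Vd)·f/(1−f), so D = Cmin,ss·Vd·(1−f)/f.
D = 15 × 50 × (1−f)/f ≈ 15 × 50 × 3.00000 ≈ 2250.00 mg.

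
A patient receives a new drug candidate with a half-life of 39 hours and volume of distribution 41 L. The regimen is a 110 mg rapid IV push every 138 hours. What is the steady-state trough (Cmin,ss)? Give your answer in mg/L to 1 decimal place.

Over one 138-h interval, 138/39 ≈ 3.5385 half-lives elapse, leaving f ≈ 0.0861 of each dose.
Accumulation ratio R = 1/(1 − f) ≈ 1/0.9139 ≈ 1.0942.
Each bolus raises the concentration by D/Vd = 110/41 ≈ 2.683 mg/L.
Cmax,ss = C₀/(1 − f) ≈ 2.683/0.9139 ≈ 2.936 mg/L.
One interval later, Cmin,ss = Cmax,ss·e^(−kτ) ≈ 2.936 × 0.0861 ≈ 0.253 mg/L.

0.3 mg/L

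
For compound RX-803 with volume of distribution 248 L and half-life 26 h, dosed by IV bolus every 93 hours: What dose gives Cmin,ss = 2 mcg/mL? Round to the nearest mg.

τ/t½ = 93/26 ≈ 3.5769, so f = (1/2)^(93/26) ≈ 0.083799.
Cmin,ss = (D/Vd)·f/(1−f), so D = Cmin,ss·Vd·(1−f)/f.
D = 2 × 248 × (1−f)/f ≈ 2 × 248 × 10.93332 ≈ 5422.93 mg.

5423 mg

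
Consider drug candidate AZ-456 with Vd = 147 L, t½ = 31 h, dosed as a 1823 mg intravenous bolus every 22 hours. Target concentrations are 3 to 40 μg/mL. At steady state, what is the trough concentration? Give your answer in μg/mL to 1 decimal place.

k = ln2/t½ = ln2/31 ≈ 0.022360 h⁻¹; fraction remaining f = e^(−kτ) = e^(−0.022360×22) ≈ 0.6115.
Single-dose peak C₀ = D/Vd = 1823/147 ≈ 12.401 μg/mL.
Steady-state trough Cmin,ss = C₀·f/(1−f) ≈ 12.401 × 0.6115/0.3885 ≈ 19.519 μg/mL.
Trough 19.5 μg/mL vs MEC 3 μg/mL: adequate.

19.5 μg/mL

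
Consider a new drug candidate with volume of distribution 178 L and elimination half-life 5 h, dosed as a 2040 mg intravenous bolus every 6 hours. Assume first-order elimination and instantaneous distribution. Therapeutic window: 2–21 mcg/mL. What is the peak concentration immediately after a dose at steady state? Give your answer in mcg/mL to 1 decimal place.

20.3 mcg/mL

τ/t½ = 6/5 ≈ 1.2, so fraction remaining f = (1/2)^(6/5) ≈ 0.4353.
Accumulation ratio R = 1/(1 − f) ≈ 1/0.5647 ≈ 1.7709.
Single-dose peak C₀ = D/Vd = 2040/178 ≈ 11.461 mcg/mL.
Steady-state peak Cmax,ss = C₀·R ≈ 11.461 × 1.7709 ≈ 20.296 mcg/mL.
Peak 20.3 mcg/mL vs MTC 21 mcg/mL: below toxic threshold.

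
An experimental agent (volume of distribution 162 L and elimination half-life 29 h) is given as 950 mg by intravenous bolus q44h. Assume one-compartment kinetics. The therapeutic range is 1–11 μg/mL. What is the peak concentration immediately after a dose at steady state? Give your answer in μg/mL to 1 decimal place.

9.0 μg/mL

τ/t½ = 44/29 ≈ 1.5172, so fraction remaining f = (1/2)^(44/29) ≈ 0.3494.
Accumulation ratio R = 1/(1 − f) ≈ 1/0.6506 ≈ 1.5370.
Each bolus raises the concentration by D/Vd = 950/162 ≈ 5.864 μg/mL.
Steady-state peak Cmax,ss = C₀·R ≈ 5.864 × 1.5370 ≈ 9.013 μg/mL.
Peak 9.0 μg/mL vs MTC 11 μg/mL: below toxic threshold.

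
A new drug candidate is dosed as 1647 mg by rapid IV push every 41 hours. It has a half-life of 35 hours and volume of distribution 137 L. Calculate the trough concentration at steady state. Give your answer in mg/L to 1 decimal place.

9.6 mg/L

k = ln2/t½ = ln2/35 ≈ 0.019804 h⁻¹; fraction remaining f = e^(−kτ) = e^(−0.019804×41) ≈ 0.4440.
Accumulation ratio R = 1/(1 − f) ≈ 1/0.5560 ≈ 1.7986.
Each bolus raises the concentration by D/Vd = 1647/137 ≈ 12.022 mg/L.
Cmax,ss = C₀/(1 − f) ≈ 12.022/0.5560 ≈ 21.622 mg/L.
Steady-state trough Cmin,ss = Cmax,ss·f ≈ 21.622 × 0.4440 ≈ 9.600 mg/L.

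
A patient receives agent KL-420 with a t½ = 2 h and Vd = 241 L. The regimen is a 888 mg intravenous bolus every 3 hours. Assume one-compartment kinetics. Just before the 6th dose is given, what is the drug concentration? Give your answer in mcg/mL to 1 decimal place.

2.0 mcg/mL

f = (1/2)^(τ/t½) = (1/2)^(3/2) ≈ 0.3536.
C₀ = D/Vd = 888/241 ≈ 3.685 mcg/mL.
Before the 6th dose, 5 doses have been given. Superposition: Cmin = C₀·(f + f² + … + f^5).
≈ 3.685 × (0.3536 + 0.1250 + 0.0442 + 0.0156 + 0.0055) ≈ 3.685 × 0.5439 ≈ 2.004 mcg/mL.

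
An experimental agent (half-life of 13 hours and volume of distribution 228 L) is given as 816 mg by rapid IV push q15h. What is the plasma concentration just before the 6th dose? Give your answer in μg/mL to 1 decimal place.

2.9 μg/mL

f = (1/2)^(τ/t½) = (1/2)^(15/13) ≈ 0.4494.
C₀ = D/Vd = 816/228 ≈ 3.579 μg/mL.
Before the 6th dose, 5 doses have been given. Superposition: Cmin = C₀·(f + f² + … + f^5).
≈ 3.579 × (0.4494 + 0.2020 + 0.0908 + 0.0408 + 0.0183) ≈ 3.579 × 0.8013 ≈ 2.868 μg/mL.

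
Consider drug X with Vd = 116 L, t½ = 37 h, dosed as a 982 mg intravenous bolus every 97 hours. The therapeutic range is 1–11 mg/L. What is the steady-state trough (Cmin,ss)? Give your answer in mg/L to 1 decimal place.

Over one 97-h interval, 97/37 ≈ 2.6216 half-lives elapse, leaving f ≈ 0.1625 of each dose.
At steady state, accumulation factor R = 1/(1 − e^(−kτ)) ≈ 1.1940.
Each bolus raises the concentration by D/Vd = 982/116 ≈ 8.466 mg/L.
Steady-state peak Cmax,ss = C₀·R ≈ 8.466 × 1.1940 ≈ 10.108 mg/L.
Steady-state trough Cmin,ss = Cmax,ss·f ≈ 10.108 × 0.1625 ≈ 1.643 mg/L.
Trough 1.6 mg/L vs MEC 1 mg/L: adequate.

1.6 mg/L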